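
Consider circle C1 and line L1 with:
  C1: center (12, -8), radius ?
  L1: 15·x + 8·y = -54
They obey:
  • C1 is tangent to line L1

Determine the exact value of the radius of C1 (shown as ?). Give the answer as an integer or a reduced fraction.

1. [C1‖L1]  r_C1² − 100 = 0  ⇒  r_C1 = 10 (r>0 drops 1)

10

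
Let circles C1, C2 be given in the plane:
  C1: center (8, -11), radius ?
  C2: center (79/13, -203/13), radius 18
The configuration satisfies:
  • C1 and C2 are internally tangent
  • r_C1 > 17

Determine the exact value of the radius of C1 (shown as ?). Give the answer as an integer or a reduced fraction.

1. [int C1,C2]  r_C1² − 36r_C1 + 299 = 0  ⇒  r_C1 = 13 or 23
2. given r_C1 > 17: keep 23

23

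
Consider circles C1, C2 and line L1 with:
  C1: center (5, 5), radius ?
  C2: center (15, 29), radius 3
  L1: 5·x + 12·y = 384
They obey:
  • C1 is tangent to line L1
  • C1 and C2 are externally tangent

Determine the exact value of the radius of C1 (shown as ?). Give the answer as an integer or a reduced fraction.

1. [C1‖L1]  r_C1² − 529 = 0  ⇒  r_C1 = 23 (r>0 drops 1)
2. [ext C1·C2]  r_C1² + 6r_C1 − 667 = 0  ⇒  r_C1 = 23 (r>0 drops 1)

23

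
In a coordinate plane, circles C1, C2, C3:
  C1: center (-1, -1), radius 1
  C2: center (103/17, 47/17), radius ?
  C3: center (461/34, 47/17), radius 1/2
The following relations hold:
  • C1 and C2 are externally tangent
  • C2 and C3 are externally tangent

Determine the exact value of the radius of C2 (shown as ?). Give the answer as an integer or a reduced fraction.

7

1. [ext C1·C2]  r_C2² + 2r_C2 − 63 = 0  ⇒  r_C2 = 7 (r>0 drops 1)
2. [ext C2·C3]  r_C2² + 1r_C2 − 56 = 0  ⇒  r_C2 = 7 (r>0 drops 1)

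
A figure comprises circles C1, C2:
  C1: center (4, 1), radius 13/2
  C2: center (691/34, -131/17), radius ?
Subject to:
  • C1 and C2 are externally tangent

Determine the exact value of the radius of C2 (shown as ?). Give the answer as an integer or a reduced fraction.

1. [ext C1·C2]  r_C2² + 13r_C2 − 300 = 0  ⇒  r_C2 = 12 (r>0 drops 1)

12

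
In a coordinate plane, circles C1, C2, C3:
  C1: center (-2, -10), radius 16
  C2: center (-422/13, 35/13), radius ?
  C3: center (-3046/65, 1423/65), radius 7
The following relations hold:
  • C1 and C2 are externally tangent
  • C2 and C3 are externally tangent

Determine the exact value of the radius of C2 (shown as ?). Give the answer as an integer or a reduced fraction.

1. [ext C1·C2]  r_C2² + 32r_C2 − 833 = 0  ⇒  r_C2 = 17 (r>0 drops 1)
2. [ext C2·C3]  r_C2² + 14r_C2 − 527 = 0  ⇒  r_C2 = 17 (r>0 drops 1)

17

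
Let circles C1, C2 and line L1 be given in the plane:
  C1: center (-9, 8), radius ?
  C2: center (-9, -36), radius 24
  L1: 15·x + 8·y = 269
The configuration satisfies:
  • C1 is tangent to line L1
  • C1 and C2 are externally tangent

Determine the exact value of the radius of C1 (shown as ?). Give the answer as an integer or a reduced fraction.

1. [C1‖L1]  r_C1² − 400 = 0  ⇒  r_C1 = 20 (r>0 drops 1)
2. [ext C1·C2]  r_C1² + 48r_C1 − 1360 = 0  ⇒  r_C1 = 20 (r>0 drops 1)

20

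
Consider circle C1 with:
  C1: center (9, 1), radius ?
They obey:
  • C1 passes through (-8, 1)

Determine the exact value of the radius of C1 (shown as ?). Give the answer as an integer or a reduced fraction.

1. [C1∋P]  r_C1² − 289 = 0  ⇒  r_C1 = 17 (r>0 drops 1)

17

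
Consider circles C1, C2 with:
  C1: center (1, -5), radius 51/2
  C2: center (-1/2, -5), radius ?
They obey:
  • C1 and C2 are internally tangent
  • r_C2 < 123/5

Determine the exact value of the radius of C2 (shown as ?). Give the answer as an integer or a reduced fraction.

24

1. [int C1,C2]  r_C2² − 51r_C2 + 648 = 0  ⇒  r_C2 = 24 or 27
2. given r_C2 < 123/5: keep 24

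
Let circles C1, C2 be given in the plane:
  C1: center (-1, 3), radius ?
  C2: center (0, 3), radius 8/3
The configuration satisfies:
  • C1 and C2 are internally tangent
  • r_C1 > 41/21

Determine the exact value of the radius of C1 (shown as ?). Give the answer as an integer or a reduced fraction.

1. [int C1,C2]  r_C1² − (16/3)r_C1 + 55/9 = 0  ⇒  r_C1 = 5/3 or 11/3
2. given r_C1 > 41/21: keep 11/3

11/3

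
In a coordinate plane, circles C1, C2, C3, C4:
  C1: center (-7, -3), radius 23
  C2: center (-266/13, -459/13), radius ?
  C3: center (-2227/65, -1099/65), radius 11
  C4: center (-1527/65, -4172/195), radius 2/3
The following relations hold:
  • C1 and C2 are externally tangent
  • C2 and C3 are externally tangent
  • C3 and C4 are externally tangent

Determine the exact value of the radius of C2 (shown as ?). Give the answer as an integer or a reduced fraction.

1. [ext C1·C2]  r_C2² + 46r_C2 − 696 = 0  ⇒  r_C2 = 12 (r>0 drops 1)
2. [ext C2·C3]  r_C2² + 22r_C2 − 408 = 0  ⇒  r_C2 = 12 (r>0 drops 1)

12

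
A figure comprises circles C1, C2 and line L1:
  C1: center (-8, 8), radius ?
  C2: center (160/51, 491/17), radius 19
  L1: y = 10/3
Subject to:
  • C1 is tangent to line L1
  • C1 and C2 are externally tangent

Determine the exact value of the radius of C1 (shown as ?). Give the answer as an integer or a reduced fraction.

14/3

1. [C1‖L1]  r_C1² − 196/9 = 0  ⇒  r_C1 = 14/3 (r>0 drops 1)
2. [ext C1·C2]  r_C1² + 38r_C1 − 1792/9 = 0  ⇒  r_C1 = 14/3 (r>0 drops 1)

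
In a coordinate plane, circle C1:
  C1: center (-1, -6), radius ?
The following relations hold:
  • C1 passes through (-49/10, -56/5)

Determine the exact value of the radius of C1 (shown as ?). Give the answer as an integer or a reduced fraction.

13/2

1. [C1∋P]  r_C1² − 169/4 = 0  ⇒  r_C1 = 13/2 (r>0 drops 1)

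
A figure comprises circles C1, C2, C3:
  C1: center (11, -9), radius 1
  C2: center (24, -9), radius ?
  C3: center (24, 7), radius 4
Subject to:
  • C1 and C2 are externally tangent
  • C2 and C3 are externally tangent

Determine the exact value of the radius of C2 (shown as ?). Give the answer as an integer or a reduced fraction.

1. [ext C1·C2]  r_C2² + 2r_C2 − 168 = 0  ⇒  r_C2 = 12 (r>0 drops 1)
2. [ext C2·C3]  r_C2² + 8r_C2 − 240 = 0  ⇒  r_C2 = 12 (r>0 drops 1)

12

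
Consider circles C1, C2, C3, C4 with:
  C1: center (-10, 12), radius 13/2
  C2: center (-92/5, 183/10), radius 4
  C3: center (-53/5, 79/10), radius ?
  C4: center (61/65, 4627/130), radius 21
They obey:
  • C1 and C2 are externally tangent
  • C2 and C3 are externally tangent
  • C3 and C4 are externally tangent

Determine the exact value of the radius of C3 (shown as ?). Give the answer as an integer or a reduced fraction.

1. [ext C2·C3]  r_C3² + 8r_C3 − 153 = 0  ⇒  r_C3 = 9 (r>0 drops 1)
2. [ext C3·C4]  r_C3² + 42r_C3 − 459 = 0  ⇒  r_C3 = 9 (r>0 drops 1)

9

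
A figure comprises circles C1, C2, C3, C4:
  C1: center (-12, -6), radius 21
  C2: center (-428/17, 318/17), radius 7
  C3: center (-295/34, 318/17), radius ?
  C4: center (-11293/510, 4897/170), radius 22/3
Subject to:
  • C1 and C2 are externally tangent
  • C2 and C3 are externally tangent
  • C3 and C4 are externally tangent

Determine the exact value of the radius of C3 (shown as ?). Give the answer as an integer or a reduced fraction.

1. [ext C2·C3]  r_C3² + 14r_C3 − 893/4 = 0  ⇒  r_C3 = 19/2 (r>0 drops 1)
2. [ext C3·C4]  r_C3² + (44/3)r_C3 − 2755/12 = 0  ⇒  r_C3 = 19/2 (r>0 drops 1)

19/2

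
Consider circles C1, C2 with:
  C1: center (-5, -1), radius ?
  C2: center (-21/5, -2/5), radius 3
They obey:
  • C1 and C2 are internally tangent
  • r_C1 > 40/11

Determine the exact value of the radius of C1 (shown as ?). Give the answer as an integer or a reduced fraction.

1. [int C1,C2]  r_C1² − 6r_C1 + 8 = 0  ⇒  r_C1 = 2 or 4
2. given r_C1 > 40/11: keep 4

4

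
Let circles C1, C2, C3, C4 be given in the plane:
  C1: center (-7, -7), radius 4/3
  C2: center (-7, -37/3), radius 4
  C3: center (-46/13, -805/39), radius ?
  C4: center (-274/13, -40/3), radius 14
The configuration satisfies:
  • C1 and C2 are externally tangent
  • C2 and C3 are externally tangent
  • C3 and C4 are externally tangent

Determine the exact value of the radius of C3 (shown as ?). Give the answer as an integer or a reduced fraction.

1. [ext C2·C3]  r_C3² + 8r_C3 − 65 = 0  ⇒  r_C3 = 5 (r>0 drops 1)
2. [ext C3·C4]  r_C3² + 28r_C3 − 165 = 0  ⇒  r_C3 = 5 (r>0 drops 1)

5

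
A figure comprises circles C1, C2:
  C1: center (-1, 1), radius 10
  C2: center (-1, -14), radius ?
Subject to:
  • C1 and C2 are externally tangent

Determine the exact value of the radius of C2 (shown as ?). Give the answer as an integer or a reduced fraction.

1. [ext C1·C2]  r_C2² + 20r_C2 − 125 = 0  ⇒  r_C2 = 5 (r>0 drops 1)

5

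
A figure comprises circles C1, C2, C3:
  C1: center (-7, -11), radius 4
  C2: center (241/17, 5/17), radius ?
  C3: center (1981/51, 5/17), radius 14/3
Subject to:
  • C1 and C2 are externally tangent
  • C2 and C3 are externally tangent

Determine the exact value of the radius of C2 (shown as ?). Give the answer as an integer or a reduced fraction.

20

1. [ext C1·C2]  r_C2² + 8r_C2 − 560 = 0  ⇒  r_C2 = 20 (r>0 drops 1)
2. [ext C2·C3]  r_C2² + (28/3)r_C2 − 1760/3 = 0  ⇒  r_C2 = 20 (r>0 drops 1)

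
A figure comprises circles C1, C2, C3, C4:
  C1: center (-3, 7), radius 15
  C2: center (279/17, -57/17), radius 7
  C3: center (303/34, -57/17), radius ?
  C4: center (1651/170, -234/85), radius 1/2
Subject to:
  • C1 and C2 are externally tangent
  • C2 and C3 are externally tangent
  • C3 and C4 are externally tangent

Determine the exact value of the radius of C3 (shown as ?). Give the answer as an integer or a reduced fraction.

1/2

1. [ext C2·C3]  r_C3² + 14r_C3 − 29/4 = 0  ⇒  r_C3 = 1/2 (r>0 drops 1)
2. [ext C3·C4]  r_C3² + 1r_C3 − 3/4 = 0  ⇒  r_C3 = 1/2 (r>0 drops 1)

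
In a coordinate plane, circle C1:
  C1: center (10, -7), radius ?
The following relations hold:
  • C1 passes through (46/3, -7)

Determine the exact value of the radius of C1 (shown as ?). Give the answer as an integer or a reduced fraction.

1. [C1∋P]  r_C1² − 256/9 = 0  ⇒  r_C1 = 16/3 (r>0 drops 1)

16/3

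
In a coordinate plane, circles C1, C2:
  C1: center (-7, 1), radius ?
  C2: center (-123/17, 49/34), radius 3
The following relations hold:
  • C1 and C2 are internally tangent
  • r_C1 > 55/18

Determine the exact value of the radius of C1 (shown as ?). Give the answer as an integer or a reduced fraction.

7/2

1. [int C1,C2]  r_C1² − 6r_C1 + 35/4 = 0  ⇒  r_C1 = 5/2 or 7/2
2. given r_C1 > 55/18: keep 7/2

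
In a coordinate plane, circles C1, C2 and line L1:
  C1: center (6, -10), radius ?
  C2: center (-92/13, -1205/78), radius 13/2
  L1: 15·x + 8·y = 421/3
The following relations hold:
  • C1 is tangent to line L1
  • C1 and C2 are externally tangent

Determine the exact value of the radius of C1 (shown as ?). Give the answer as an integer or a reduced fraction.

1. [C1‖L1]  r_C1² − 529/9 = 0  ⇒  r_C1 = 23/3 (r>0 drops 1)
2. [ext C1·C2]  r_C1² + 13r_C1 − 1426/9 = 0  ⇒  r_C1 = 23/3 (r>0 drops 1)

23/3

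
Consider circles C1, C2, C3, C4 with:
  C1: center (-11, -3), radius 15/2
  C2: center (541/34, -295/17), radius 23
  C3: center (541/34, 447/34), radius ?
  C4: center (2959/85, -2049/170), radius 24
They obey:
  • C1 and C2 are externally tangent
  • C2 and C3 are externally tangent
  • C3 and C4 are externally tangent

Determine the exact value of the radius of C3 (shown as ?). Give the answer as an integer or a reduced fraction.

15/2

1. [ext C2·C3]  r_C3² + 46r_C3 − 1605/4 = 0  ⇒  r_C3 = 15/2 (r>0 drops 1)
2. [ext C3·C4]  r_C3² + 48r_C3 − 1665/4 = 0  ⇒  r_C3 = 15/2 (r>0 drops 1)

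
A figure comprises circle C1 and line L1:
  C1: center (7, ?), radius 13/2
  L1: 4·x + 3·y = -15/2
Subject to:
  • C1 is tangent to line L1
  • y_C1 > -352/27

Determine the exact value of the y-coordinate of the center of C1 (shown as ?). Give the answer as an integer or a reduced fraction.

1. [C1‖L1]  y_C1² + (71/3)y_C1 + 68/3 = 0  ⇒  y_C1 = -68/3 or -1
2. given y_C1 > -352/27: keep -1

-1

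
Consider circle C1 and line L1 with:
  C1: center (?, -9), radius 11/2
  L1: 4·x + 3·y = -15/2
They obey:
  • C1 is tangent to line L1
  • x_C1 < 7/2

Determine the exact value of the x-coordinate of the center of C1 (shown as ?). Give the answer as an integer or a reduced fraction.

-2

1. [C1‖L1]  x_C1² − (39/4)x_C1 − 47/2 = 0  ⇒  x_C1 = -2 or 47/4
2. given x_C1 < 7/2: keep -2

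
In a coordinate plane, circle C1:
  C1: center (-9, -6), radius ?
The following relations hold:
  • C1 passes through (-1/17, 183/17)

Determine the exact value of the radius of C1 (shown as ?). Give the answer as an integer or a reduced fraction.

1. [C1∋P]  r_C1² − 361 = 0  ⇒  r_C1 = 19 (r>0 drops 1)

19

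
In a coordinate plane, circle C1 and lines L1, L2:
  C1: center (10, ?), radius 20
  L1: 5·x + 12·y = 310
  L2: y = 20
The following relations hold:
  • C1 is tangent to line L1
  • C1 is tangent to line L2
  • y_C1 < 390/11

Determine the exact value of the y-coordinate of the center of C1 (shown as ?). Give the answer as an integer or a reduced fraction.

1. [C1‖L1]  y_C1² − (130/3)y_C1 = 0  ⇒  y_C1 = 0 or 130/3
2. [C1‖L2]  y_C1² − 40y_C1 = 0  ⇒  y_C1 = 0 or 40

0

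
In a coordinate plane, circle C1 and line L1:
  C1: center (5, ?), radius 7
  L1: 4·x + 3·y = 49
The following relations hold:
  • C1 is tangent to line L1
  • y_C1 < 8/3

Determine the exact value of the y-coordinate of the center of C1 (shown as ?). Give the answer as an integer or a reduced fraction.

1. [C1‖L1]  y_C1² − (58/3)y_C1 − 128/3 = 0  ⇒  y_C1 = -2 or 64/3
2. given y_C1 < 8/3: keep -2

-2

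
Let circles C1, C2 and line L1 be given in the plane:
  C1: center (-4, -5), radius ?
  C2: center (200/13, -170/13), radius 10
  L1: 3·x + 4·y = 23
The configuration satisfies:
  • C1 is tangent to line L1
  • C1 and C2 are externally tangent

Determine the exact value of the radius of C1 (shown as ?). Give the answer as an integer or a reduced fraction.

11

1. [C1‖L1]  r_C1² − 121 = 0  ⇒  r_C1 = 11 (r>0 drops 1)
2. [ext C1·C2]  r_C1² + 20r_C1 − 341 = 0  ⇒  r_C1 = 11 (r>0 drops 1)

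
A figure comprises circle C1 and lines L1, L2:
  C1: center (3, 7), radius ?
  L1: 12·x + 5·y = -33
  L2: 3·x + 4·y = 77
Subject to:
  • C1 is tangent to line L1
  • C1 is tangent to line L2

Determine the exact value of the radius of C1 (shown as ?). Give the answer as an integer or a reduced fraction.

1. [C1‖L1]  r_C1² − 64 = 0  ⇒  r_C1 = 8 (r>0 drops 1)
2. [C1‖L2]  r_C1² − 64 = 0  ⇒  r_C1 = 8 (r>0 drops 1)

8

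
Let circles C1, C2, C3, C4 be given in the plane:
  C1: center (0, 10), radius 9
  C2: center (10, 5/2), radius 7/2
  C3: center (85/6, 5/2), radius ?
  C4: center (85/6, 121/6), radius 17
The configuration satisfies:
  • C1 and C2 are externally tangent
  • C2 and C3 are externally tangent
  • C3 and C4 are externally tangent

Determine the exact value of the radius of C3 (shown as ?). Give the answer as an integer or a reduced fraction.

2/3

1. [ext C2·C3]  r_C3² + 7r_C3 − 46/9 = 0  ⇒  r_C3 = 2/3 (r>0 drops 1)
2. [ext C3·C4]  r_C3² + 34r_C3 − 208/9 = 0  ⇒  r_C3 = 2/3 (r>0 drops 1)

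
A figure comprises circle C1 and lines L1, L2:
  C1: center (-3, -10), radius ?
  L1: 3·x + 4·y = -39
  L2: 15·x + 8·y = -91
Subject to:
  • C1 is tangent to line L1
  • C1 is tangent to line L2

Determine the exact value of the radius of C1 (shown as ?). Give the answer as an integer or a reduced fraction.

1. [C1‖L1]  r_C1² − 4 = 0  ⇒  r_C1 = 2 (r>0 drops 1)
2. [C1‖L2]  r_C1² − 4 = 0  ⇒  r_C1 = 2 (r>0 drops 1)

2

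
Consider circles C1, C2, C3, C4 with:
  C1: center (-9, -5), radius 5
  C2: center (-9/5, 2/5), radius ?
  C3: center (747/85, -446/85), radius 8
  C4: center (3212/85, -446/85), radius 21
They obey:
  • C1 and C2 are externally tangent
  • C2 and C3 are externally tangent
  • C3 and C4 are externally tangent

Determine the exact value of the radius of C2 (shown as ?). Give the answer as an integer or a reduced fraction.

1. [ext C1·C2]  r_C2² + 10r_C2 − 56 = 0  ⇒  r_C2 = 4 (r>0 drops 1)
2. [ext C2·C3]  r_C2² + 16r_C2 − 80 = 0  ⇒  r_C2 = 4 (r>0 drops 1)

4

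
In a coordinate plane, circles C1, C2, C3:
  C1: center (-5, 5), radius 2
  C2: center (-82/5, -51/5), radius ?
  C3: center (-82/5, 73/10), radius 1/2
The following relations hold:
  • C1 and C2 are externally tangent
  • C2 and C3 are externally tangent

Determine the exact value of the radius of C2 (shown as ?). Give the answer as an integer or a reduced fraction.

1. [ext C1·C2]  r_C2² + 4r_C2 − 357 = 0  ⇒  r_C2 = 17 (r>0 drops 1)
2. [ext C2·C3]  r_C2² + 1r_C2 − 306 = 0  ⇒  r_C2 = 17 (r>0 drops 1)

17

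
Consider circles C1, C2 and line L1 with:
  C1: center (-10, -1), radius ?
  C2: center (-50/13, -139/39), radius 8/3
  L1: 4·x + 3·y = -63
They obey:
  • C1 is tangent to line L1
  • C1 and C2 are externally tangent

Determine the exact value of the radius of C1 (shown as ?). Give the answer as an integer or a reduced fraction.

1. [C1‖L1]  r_C1² − 16 = 0  ⇒  r_C1 = 4 (r>0 drops 1)
2. [ext C1·C2]  r_C1² + (16/3)r_C1 − 112/3 = 0  ⇒  r_C1 = 4 (r>0 drops 1)

4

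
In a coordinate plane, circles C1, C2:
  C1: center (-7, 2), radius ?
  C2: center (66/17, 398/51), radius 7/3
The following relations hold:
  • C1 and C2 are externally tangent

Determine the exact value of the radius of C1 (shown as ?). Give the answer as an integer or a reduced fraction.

10

1. [ext C1·C2]  r_C1² + (14/3)r_C1 − 440/3 = 0  ⇒  r_C1 = 10 (r>0 drops 1)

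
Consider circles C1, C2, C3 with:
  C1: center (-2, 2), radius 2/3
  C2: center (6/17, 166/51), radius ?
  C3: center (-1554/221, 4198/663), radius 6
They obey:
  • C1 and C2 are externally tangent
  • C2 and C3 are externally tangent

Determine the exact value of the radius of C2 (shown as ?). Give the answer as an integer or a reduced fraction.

2

1. [ext C1·C2]  r_C2² + (4/3)r_C2 − 20/3 = 0  ⇒  r_C2 = 2 (r>0 drops 1)
2. [ext C2·C3]  r_C2² + 12r_C2 − 28 = 0  ⇒  r_C2 = 2 (r>0 drops 1)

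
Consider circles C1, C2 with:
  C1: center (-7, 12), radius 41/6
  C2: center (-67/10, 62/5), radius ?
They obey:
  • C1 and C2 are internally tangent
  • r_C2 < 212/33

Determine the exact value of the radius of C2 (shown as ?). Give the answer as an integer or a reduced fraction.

1. [int C1,C2]  r_C2² − (41/3)r_C2 + 418/9 = 0  ⇒  r_C2 = 19/3 or 22/3
2. given r_C2 < 212/33: keep 19/3

19/3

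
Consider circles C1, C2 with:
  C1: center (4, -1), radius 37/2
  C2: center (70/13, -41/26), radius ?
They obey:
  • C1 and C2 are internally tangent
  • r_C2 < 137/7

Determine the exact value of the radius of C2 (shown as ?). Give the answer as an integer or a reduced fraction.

17

1. [int C1,C2]  r_C2² − 37r_C2 + 340 = 0  ⇒  r_C2 = 17 or 20
2. given r_C2 < 137/7: keep 17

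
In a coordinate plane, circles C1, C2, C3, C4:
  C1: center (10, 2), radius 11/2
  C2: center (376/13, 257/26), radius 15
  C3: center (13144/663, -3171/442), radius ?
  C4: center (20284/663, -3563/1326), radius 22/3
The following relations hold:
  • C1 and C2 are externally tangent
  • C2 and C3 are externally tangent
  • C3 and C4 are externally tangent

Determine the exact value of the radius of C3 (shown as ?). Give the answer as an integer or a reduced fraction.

1. [ext C2·C3]  r_C3² + 30r_C3 − 1339/9 = 0  ⇒  r_C3 = 13/3 (r>0 drops 1)
2. [ext C3·C4]  r_C3² + (44/3)r_C3 − 247/3 = 0  ⇒  r_C3 = 13/3 (r>0 drops 1)

13/3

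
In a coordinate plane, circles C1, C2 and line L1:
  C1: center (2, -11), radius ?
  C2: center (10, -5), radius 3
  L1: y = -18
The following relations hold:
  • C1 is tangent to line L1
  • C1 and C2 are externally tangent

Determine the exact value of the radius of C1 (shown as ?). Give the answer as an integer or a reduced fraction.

1. [C1‖L1]  r_C1² − 49 = 0  ⇒  r_C1 = 7 (r>0 drops 1)
2. [ext C1·C2]  r_C1² + 6r_C1 − 91 = 0  ⇒  r_C1 = 7 (r>0 drops 1)

7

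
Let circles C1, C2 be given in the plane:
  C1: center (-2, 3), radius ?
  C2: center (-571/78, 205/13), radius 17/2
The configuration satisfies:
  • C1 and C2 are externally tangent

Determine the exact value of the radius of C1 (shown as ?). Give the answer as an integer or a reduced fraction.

16/3

1. [ext C1·C2]  r_C1² + 17r_C1 − 1072/9 = 0  ⇒  r_C1 = 16/3 (r>0 drops 1)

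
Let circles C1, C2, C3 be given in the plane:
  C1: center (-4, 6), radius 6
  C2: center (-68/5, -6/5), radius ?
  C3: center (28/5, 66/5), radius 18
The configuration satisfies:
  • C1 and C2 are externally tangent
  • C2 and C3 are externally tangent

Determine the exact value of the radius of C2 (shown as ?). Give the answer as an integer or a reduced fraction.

6

1. [ext C1·C2]  r_C2² + 12r_C2 − 108 = 0  ⇒  r_C2 = 6 (r>0 drops 1)
2. [ext C2·C3]  r_C2² + 36r_C2 − 252 = 0  ⇒  r_C2 = 6 (r>0 drops 1)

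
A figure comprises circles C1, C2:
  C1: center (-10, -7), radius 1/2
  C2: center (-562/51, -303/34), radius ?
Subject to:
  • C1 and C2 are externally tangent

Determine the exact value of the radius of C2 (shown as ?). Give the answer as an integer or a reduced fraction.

1. [ext C1·C2]  r_C2² + 1r_C2 − 40/9 = 0  ⇒  r_C2 = 5/3 (r>0 drops 1)

5/3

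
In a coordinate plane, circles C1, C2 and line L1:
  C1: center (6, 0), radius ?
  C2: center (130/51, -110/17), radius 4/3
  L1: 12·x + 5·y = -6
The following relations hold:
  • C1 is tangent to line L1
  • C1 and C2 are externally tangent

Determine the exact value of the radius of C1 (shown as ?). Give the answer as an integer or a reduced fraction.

6

1. [C1‖L1]  r_C1² − 36 = 0  ⇒  r_C1 = 6 (r>0 drops 1)
2. [ext C1·C2]  r_C1² + (8/3)r_C1 − 52 = 0  ⇒  r_C1 = 6 (r>0 drops 1)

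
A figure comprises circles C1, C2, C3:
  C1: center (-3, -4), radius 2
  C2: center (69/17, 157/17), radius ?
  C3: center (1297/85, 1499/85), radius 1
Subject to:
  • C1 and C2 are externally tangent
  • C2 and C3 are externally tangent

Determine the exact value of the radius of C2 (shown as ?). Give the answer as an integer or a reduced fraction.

1. [ext C1·C2]  r_C2² + 4r_C2 − 221 = 0  ⇒  r_C2 = 13 (r>0 drops 1)
2. [ext C2·C3]  r_C2² + 2r_C2 − 195 = 0  ⇒  r_C2 = 13 (r>0 drops 1)

13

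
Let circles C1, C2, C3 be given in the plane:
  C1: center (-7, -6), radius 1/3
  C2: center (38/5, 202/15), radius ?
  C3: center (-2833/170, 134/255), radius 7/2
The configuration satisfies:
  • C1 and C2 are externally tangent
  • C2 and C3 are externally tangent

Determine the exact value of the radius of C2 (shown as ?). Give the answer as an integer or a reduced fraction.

1. [ext C1·C2]  r_C2² + (2/3)r_C2 − 592 = 0  ⇒  r_C2 = 24 (r>0 drops 1)
2. [ext C2·C3]  r_C2² + 7r_C2 − 744 = 0  ⇒  r_C2 = 24 (r>0 drops 1)

24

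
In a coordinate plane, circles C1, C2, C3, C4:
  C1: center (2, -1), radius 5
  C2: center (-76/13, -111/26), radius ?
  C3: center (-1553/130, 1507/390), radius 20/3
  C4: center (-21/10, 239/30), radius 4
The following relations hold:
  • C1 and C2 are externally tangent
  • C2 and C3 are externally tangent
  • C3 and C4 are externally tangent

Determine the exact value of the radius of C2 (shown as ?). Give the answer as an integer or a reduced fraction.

7/2

1. [ext C1·C2]  r_C2² + 10r_C2 − 189/4 = 0  ⇒  r_C2 = 7/2 (r>0 drops 1)
2. [ext C2·C3]  r_C2² + (40/3)r_C2 − 707/12 = 0  ⇒  r_C2 = 7/2 (r>0 drops 1)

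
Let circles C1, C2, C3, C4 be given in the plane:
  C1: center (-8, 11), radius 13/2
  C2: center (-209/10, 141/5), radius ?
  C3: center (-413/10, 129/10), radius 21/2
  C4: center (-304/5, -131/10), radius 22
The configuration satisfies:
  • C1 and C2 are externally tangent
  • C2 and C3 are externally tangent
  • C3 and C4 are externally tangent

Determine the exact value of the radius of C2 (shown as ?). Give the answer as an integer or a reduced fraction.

1. [ext C1·C2]  r_C2² + 13r_C2 − 420 = 0  ⇒  r_C2 = 15 (r>0 drops 1)
2. [ext C2·C3]  r_C2² + 21r_C2 − 540 = 0  ⇒  r_C2 = 15 (r>0 drops 1)

15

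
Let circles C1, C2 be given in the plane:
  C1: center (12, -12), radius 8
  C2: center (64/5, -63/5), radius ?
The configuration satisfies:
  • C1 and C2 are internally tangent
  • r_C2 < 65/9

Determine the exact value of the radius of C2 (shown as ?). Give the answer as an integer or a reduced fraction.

1. [int C1,C2]  r_C2² − 16r_C2 + 63 = 0  ⇒  r_C2 = 7 or 9
2. given r_C2 < 65/9: keep 7

7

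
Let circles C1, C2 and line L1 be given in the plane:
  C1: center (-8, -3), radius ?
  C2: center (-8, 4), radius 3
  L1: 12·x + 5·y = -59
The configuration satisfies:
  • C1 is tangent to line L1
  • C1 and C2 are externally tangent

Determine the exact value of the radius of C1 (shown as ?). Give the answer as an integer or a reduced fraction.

1. [C1‖L1]  r_C1² − 16 = 0  ⇒  r_C1 = 4 (r>0 drops 1)
2. [ext C1·C2]  r_C1² + 6r_C1 − 40 = 0  ⇒  r_C1 = 4 (r>0 drops 1)

4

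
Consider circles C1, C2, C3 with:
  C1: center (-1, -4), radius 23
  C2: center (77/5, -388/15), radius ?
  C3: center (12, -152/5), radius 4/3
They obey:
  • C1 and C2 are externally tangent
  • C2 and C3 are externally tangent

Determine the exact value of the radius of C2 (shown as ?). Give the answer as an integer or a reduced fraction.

1. [ext C1·C2]  r_C2² + 46r_C2 − 1963/9 = 0  ⇒  r_C2 = 13/3 (r>0 drops 1)
2. [ext C2·C3]  r_C2² + (8/3)r_C2 − 91/3 = 0  ⇒  r_C2 = 13/3 (r>0 drops 1)

13/3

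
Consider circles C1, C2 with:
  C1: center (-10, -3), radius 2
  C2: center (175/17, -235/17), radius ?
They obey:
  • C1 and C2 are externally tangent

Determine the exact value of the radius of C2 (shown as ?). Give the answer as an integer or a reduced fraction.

21

1. [ext C1·C2]  r_C2² + 4r_C2 − 525 = 0  ⇒  r_C2 = 21 (r>0 drops 1)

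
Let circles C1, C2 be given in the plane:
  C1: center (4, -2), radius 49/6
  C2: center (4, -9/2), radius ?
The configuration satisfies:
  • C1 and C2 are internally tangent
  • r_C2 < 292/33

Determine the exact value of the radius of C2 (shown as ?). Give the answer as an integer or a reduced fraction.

17/3

1. [int C1,C2]  r_C2² − (49/3)r_C2 + 544/9 = 0  ⇒  r_C2 = 17/3 or 32/3
2. given r_C2 < 292/33: keep 17/3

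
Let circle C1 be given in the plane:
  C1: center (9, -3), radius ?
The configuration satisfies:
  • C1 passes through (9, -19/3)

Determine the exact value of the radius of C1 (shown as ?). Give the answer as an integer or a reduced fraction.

1. [C1∋P]  r_C1² − 100/9 = 0  ⇒  r_C1 = 10/3 (r>0 drops 1)

10/3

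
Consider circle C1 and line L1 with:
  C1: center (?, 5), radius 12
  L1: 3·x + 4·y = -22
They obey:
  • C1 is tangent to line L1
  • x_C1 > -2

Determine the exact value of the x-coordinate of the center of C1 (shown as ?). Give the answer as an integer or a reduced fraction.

1. [C1‖L1]  x_C1² + 28x_C1 − 204 = 0  ⇒  x_C1 = -34 or 6
2. given x_C1 > -2: keep 6

6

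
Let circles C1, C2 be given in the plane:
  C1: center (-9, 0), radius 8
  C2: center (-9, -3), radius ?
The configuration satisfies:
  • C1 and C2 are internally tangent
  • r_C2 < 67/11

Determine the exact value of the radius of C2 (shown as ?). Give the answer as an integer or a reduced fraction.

5

1. [int C1,C2]  r_C2² − 16r_C2 + 55 = 0  ⇒  r_C2 = 5 or 11
2. given r_C2 < 67/11: keep 5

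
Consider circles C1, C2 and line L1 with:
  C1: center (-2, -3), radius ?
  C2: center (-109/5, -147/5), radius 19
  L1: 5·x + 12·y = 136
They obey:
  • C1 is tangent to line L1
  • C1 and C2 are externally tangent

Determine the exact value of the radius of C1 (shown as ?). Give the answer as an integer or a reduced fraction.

14

1. [C1‖L1]  r_C1² − 196 = 0  ⇒  r_C1 = 14 (r>0 drops 1)
2. [ext C1·C2]  r_C1² + 38r_C1 − 728 = 0  ⇒  r_C1 = 14 (r>0 drops 1)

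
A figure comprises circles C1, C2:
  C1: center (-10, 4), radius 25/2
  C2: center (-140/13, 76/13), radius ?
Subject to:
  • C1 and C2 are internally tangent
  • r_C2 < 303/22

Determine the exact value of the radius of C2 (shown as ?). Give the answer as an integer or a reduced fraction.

21/2

1. [int C1,C2]  r_C2² − 25r_C2 + 609/4 = 0  ⇒  r_C2 = 21/2 or 29/2
2. given r_C2 < 303/22: keep 21/2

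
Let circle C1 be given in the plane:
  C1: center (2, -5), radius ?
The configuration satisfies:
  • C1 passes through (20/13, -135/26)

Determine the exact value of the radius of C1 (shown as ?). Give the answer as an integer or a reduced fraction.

1/2

1. [C1∋P]  r_C1² − 1/4 = 0  ⇒  r_C1 = 1/2 (r>0 drops 1)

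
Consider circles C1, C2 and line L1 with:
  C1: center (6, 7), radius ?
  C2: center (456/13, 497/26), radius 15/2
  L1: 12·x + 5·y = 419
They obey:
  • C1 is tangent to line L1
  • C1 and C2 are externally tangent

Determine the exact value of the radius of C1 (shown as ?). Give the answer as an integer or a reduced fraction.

1. [C1‖L1]  r_C1² − 576 = 0  ⇒  r_C1 = 24 (r>0 drops 1)
2. [ext C1·C2]  r_C1² + 15r_C1 − 936 = 0  ⇒  r_C1 = 24 (r>0 drops 1)

24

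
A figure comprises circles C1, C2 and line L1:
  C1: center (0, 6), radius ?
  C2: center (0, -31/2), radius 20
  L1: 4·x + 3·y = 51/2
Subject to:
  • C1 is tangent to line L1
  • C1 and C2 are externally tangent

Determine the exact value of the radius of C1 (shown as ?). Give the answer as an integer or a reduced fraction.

3/2

1. [C1‖L1]  r_C1² − 9/4 = 0  ⇒  r_C1 = 3/2 (r>0 drops 1)
2. [ext C1·C2]  r_C1² + 40r_C1 − 249/4 = 0  ⇒  r_C1 = 3/2 (r>0 drops 1)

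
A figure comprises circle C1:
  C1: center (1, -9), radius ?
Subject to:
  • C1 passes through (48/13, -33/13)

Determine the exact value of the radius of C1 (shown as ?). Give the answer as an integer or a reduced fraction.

1. [C1∋P]  r_C1² − 49 = 0  ⇒  r_C1 = 7 (r>0 drops 1)

7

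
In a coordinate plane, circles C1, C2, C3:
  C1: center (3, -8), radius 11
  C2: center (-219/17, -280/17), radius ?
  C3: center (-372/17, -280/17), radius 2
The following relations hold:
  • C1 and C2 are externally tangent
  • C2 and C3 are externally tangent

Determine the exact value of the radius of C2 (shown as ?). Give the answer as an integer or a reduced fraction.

7

1. [ext C1·C2]  r_C2² + 22r_C2 − 203 = 0  ⇒  r_C2 = 7 (r>0 drops 1)
2. [ext C2·C3]  r_C2² + 4r_C2 − 77 = 0  ⇒  r_C2 = 7 (r>0 drops 1)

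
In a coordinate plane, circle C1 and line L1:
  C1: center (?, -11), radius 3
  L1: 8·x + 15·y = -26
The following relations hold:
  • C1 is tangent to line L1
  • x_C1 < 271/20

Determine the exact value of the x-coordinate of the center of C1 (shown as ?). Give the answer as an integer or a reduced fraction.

11

1. [C1‖L1]  x_C1² − (139/4)x_C1 + 1045/4 = 0  ⇒  x_C1 = 11 or 95/4
2. given x_C1 < 271/20: keep 11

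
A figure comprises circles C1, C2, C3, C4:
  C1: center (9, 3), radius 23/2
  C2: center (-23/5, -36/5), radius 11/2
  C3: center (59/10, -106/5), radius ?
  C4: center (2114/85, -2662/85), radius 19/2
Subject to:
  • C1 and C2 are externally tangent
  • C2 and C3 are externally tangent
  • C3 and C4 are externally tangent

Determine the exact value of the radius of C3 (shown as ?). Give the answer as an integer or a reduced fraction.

1. [ext C2·C3]  r_C3² + 11r_C3 − 276 = 0  ⇒  r_C3 = 12 (r>0 drops 1)
2. [ext C3·C4]  r_C3² + 19r_C3 − 372 = 0  ⇒  r_C3 = 12 (r>0 drops 1)

12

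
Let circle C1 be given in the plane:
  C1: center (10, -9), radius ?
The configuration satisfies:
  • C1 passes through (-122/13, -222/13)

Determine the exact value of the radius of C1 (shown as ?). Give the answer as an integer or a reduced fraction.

21

1. [C1∋P]  r_C1² − 441 = 0  ⇒  r_C1 = 21 (r>0 drops 1)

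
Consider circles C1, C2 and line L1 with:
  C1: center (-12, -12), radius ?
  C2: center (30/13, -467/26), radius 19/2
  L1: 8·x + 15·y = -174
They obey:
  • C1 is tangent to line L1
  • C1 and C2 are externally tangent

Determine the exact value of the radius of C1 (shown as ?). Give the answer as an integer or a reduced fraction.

1. [C1‖L1]  r_C1² − 36 = 0  ⇒  r_C1 = 6 (r>0 drops 1)
2. [ext C1·C2]  r_C1² + 19r_C1 − 150 = 0  ⇒  r_C1 = 6 (r>0 drops 1)

6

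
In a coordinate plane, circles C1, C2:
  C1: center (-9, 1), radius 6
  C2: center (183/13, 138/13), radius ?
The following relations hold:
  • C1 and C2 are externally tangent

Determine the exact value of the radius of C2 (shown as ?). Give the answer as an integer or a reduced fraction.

1. [ext C1·C2]  r_C2² + 12r_C2 − 589 = 0  ⇒  r_C2 = 19 (r>0 drops 1)

19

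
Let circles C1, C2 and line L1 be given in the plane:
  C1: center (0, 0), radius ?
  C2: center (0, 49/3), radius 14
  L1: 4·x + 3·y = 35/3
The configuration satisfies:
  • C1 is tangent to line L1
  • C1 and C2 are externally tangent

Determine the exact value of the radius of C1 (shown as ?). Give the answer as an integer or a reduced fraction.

1. [C1‖L1]  r_C1² − 49/9 = 0  ⇒  r_C1 = 7/3 (r>0 drops 1)
2. [ext C1·C2]  r_C1² + 28r_C1 − 637/9 = 0  ⇒  r_C1 = 7/3 (r>0 drops 1)

7/3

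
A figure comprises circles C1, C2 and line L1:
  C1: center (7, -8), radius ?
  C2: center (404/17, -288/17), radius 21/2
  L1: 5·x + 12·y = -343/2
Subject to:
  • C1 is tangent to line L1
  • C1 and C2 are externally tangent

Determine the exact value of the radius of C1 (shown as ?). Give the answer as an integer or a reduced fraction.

17/2

1. [C1‖L1]  r_C1² − 289/4 = 0  ⇒  r_C1 = 17/2 (r>0 drops 1)
2. [ext C1·C2]  r_C1² + 21r_C1 − 1003/4 = 0  ⇒  r_C1 = 17/2 (r>0 drops 1)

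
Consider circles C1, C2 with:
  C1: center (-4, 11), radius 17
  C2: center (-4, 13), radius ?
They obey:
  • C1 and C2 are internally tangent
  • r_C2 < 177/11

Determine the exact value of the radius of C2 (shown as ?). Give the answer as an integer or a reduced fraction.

1. [int C1,C2]  r_C2² − 34r_C2 + 285 = 0  ⇒  r_C2 = 15 or 19
2. given r_C2 < 177/11: keep 15

15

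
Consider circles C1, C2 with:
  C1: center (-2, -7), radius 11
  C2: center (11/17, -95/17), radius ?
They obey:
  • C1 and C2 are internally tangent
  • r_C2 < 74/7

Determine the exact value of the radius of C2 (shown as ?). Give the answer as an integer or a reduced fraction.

8

1. [int C1,C2]  r_C2² − 22r_C2 + 112 = 0  ⇒  r_C2 = 8 or 14
2. given r_C2 < 74/7: keep 8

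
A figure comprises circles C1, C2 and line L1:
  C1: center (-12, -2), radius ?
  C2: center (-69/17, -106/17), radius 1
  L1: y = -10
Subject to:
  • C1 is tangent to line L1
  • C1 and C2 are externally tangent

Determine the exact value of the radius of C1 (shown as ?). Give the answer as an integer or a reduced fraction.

8

1. [C1‖L1]  r_C1² − 64 = 0  ⇒  r_C1 = 8 (r>0 drops 1)
2. [ext C1·C2]  r_C1² + 2r_C1 − 80 = 0  ⇒  r_C1 = 8 (r>0 drops 1)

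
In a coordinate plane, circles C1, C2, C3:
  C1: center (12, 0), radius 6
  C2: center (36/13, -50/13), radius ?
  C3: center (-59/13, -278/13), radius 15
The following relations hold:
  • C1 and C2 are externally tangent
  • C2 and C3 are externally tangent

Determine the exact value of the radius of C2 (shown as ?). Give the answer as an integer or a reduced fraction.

1. [ext C1·C2]  r_C2² + 12r_C2 − 64 = 0  ⇒  r_C2 = 4 (r>0 drops 1)
2. [ext C2·C3]  r_C2² + 30r_C2 − 136 = 0  ⇒  r_C2 = 4 (r>0 drops 1)

4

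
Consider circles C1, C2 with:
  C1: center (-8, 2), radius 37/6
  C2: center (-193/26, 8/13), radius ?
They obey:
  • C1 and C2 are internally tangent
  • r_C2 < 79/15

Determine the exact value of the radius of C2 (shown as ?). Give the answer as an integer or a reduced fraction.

1. [int C1,C2]  r_C2² − (37/3)r_C2 + 322/9 = 0  ⇒  r_C2 = 14/3 or 23/3
2. given r_C2 < 79/15: keep 14/3

14/3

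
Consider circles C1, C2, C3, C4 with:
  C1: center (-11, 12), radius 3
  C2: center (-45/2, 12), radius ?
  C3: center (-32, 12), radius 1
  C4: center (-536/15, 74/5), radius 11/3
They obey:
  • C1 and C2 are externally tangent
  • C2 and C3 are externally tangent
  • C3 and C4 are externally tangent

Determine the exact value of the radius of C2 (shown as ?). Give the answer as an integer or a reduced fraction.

1. [ext C1·C2]  r_C2² + 6r_C2 − 493/4 = 0  ⇒  r_C2 = 17/2 (r>0 drops 1)
2. [ext C2·C3]  r_C2² + 2r_C2 − 357/4 = 0  ⇒  r_C2 = 17/2 (r>0 drops 1)

17/2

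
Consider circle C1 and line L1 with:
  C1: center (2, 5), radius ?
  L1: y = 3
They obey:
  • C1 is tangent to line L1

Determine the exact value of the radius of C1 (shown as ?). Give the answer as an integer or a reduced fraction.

2

1. [C1‖L1]  r_C1² − 4 = 0  ⇒  r_C1 = 2 (r>0 drops 1)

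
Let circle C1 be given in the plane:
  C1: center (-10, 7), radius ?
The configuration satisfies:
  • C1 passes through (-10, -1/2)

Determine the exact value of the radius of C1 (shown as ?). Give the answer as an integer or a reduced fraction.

15/2

1. [C1∋P]  r_C1² − 225/4 = 0  ⇒  r_C1 = 15/2 (r>0 drops 1)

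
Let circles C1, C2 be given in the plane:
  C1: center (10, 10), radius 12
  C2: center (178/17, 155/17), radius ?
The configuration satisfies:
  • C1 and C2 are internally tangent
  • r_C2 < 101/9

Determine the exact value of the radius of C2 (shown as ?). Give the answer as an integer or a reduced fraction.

1. [int C1,C2]  r_C2² − 24r_C2 + 143 = 0  ⇒  r_C2 = 11 or 13
2. given r_C2 < 101/9: keep 11

11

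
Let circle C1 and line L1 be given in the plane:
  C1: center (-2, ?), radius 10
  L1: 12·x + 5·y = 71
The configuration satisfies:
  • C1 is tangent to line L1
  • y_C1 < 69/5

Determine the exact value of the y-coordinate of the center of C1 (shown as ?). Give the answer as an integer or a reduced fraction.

1. [C1‖L1]  y_C1² − 38y_C1 − 315 = 0  ⇒  y_C1 = -7 or 45
2. given y_C1 < 69/5: keep -7

-7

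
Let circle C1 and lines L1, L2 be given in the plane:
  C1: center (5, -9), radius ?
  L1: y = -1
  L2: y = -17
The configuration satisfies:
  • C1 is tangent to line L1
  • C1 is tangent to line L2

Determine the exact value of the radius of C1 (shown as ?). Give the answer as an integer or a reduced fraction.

8

1. [C1‖L1]  r_C1² − 64 = 0  ⇒  r_C1 = 8 (r>0 drops 1)
2. [C1‖L2]  r_C1² − 64 = 0  ⇒  r_C1 = 8 (r>0 drops 1)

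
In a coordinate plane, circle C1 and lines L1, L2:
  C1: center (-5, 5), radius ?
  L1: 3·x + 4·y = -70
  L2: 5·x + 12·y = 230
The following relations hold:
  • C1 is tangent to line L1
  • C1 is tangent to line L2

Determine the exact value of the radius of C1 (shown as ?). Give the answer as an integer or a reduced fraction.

1. [C1‖L1]  r_C1² − 225 = 0  ⇒  r_C1 = 15 (r>0 drops 1)
2. [C1‖L2]  r_C1² − 225 = 0  ⇒  r_C1 = 15 (r>0 drops 1)

15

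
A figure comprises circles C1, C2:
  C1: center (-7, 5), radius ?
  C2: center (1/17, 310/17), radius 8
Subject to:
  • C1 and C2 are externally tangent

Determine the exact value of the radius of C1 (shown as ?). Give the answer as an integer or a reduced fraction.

7

1. [ext C1·C2]  r_C1² + 16r_C1 − 161 = 0  ⇒  r_C1 = 7 (r>0 drops 1)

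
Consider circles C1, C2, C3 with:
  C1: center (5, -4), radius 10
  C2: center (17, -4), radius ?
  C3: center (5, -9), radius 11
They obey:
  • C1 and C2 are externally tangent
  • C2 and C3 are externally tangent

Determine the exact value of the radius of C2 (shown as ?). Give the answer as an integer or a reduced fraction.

1. [ext C1·C2]  r_C2² + 20r_C2 − 44 = 0  ⇒  r_C2 = 2 (r>0 drops 1)
2. [ext C2·C3]  r_C2² + 22r_C2 − 48 = 0  ⇒  r_C2 = 2 (r>0 drops 1)

2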